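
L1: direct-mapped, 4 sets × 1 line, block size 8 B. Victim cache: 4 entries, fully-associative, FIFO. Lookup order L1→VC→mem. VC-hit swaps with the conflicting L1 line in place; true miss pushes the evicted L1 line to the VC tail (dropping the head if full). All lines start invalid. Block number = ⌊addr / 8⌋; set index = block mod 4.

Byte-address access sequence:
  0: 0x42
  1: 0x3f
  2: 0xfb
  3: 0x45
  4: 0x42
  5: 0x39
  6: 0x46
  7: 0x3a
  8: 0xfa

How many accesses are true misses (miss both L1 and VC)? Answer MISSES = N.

MISSES = 3

0: 0x42 (blk 8, set 0) → MISS  vc=[]
1: 0x3f (blk 7, set 3) → MISS  vc=[]
2: 0xfb (blk 31, set 3) → MISS  vc=[7]
3: 0x45 (blk 8, set 0) → L1-HIT  vc=[7]
4: 0x42 (blk 8, set 0) → L1-HIT  vc=[7]
5: 0x39 (blk 7, set 3) → VC-HIT  vc=[31]
6: 0x46 (blk 8, set 0) → L1-HIT  vc=[31]
7: 0x3a (blk 7, set 3) → L1-HIT  vc=[31]
8: 0xfa (blk 31, set 3) → VC-HIT  vc=[7]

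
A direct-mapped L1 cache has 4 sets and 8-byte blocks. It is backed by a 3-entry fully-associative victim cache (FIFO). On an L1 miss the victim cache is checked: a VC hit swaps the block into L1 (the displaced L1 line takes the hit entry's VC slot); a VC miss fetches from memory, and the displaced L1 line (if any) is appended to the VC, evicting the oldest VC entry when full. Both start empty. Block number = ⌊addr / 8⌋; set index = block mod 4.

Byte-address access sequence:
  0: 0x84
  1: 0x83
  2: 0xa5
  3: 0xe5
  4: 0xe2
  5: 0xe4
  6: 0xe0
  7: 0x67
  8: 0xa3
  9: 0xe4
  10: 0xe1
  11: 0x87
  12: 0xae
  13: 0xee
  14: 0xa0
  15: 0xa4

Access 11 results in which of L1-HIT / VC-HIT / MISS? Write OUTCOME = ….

#0 0x84→b16/s0 MISS; vc=[]
#1 0x83→b16/s0 L1-HIT; vc=[]
#2 0xa5→b20/s0 MISS; vc=[16]
#3 0xe5→b28/s0 MISS; vc=[16,20]
#4 0xe2→b28/s0 L1-HIT; vc=[16,20]
#5 0xe4→b28/s0 L1-HIT; vc=[16,20]
#6 0xe0→b28/s0 L1-HIT; vc=[16,20]
#7 0x67→b12/s0 MISS; vc=[16,20,28]
#8 0xa3→b20/s0 VC-HIT; vc=[16,12,28]
#9 0xe4→b28/s0 VC-HIT; vc=[16,12,20]
#10 0xe1→b28/s0 L1-HIT; vc=[16,12,20]
#11 0x87→b16/s0 VC-HIT; vc=[28,12,20]
#12 0xae→b21/s1 MISS; vc=[28,12,20]
#13 0xee→b29/s1 MISS; vc=[12,20,21]
#14 0xa0→b20/s0 VC-HIT; vc=[12,16,21]
#15 0xa4→b20/s0 L1-HIT; vc=[12,16,21]

OUTCOME = VC-HIT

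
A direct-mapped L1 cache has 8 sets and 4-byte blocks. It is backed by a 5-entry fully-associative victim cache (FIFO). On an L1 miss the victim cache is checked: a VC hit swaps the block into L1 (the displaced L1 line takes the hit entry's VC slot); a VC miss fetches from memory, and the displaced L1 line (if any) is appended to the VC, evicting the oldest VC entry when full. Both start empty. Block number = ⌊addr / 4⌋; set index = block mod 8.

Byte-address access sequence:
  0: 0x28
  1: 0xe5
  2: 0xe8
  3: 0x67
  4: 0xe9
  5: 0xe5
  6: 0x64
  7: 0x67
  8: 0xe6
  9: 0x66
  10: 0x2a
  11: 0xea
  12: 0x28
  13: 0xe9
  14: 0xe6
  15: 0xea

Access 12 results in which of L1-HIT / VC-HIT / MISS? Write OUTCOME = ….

OUTCOME = VC-HIT

0: 0x28 (blk 10, set 2) → MISS  vc=[]
1: 0xe5 (blk 57, set 1) → MISS  vc=[]
2: 0xe8 (blk 58, set 2) → MISS  vc=[10]
3: 0x67 (blk 25, set 1) → MISS  vc=[10, 57]
4: 0xe9 (blk 58, set 2) → L1-HIT  vc=[10, 57]
5: 0xe5 (blk 57, set 1) → VC-HIT  vc=[10, 25]
6: 0x64 (blk 25, set 1) → VC-HIT  vc=[10, 57]
7: 0x67 (blk 25, set 1) → L1-HIT  vc=[10, 57]
8: 0xe6 (blk 57, set 1) → VC-HIT  vc=[10, 25]
9: 0x66 (blk 25, set 1) → VC-HIT  vc=[10, 57]
10: 0x2a (blk 10, set 2) → VC-HIT  vc=[58, 57]
11: 0xea (blk 58, set 2) → VC-HIT  vc=[10, 57]
12: 0x28 (blk 10, set 2) → VC-HIT  vc=[58, 57]
13: 0xe9 (blk 58, set 2) → VC-HIT  vc=[10, 57]
14: 0xe6 (blk 57, set 1) → VC-HIT  vc=[10, 25]
15: 0xea (blk 58, set 2) → L1-HIT  vc=[10, 25]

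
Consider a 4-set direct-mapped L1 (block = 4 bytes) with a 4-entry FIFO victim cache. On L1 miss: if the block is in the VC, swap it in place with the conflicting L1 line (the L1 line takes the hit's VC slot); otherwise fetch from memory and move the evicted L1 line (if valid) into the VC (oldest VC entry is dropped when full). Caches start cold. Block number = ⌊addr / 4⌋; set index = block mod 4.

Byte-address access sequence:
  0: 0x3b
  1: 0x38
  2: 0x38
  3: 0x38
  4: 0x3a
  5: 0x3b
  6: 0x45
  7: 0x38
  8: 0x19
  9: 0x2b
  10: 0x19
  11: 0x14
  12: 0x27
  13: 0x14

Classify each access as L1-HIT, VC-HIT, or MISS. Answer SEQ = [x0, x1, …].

#0 0x3b→b14/s2 MISS; vc=[]
#1 0x38→b14/s2 L1-HIT; vc=[]
#2 0x38→b14/s2 L1-HIT; vc=[]
#3 0x38→b14/s2 L1-HIT; vc=[]
#4 0x3a→b14/s2 L1-HIT; vc=[]
#5 0x3b→b14/s2 L1-HIT; vc=[]
#6 0x45→b17/s1 MISS; vc=[]
#7 0x38→b14/s2 L1-HIT; vc=[]
#8 0x19→b6/s2 MISS; vc=[14]
#9 0x2b→b10/s2 MISS; vc=[14,6]
#10 0x19→b6/s2 VC-HIT; vc=[14,10]
#11 0x14→b5/s1 MISS; vc=[14,10,17]
#12 0x27→b9/s1 MISS; vc=[14,10,17,5]
#13 0x14→b5/s1 VC-HIT; vc=[14,10,17,9]

SEQ = [MISS, L1-HIT, L1-HIT, L1-HIT, L1-HIT, L1-HIT, MISS, L1-HIT, MISS, MISS, VC-HIT, MISS, MISS, VC-HIT]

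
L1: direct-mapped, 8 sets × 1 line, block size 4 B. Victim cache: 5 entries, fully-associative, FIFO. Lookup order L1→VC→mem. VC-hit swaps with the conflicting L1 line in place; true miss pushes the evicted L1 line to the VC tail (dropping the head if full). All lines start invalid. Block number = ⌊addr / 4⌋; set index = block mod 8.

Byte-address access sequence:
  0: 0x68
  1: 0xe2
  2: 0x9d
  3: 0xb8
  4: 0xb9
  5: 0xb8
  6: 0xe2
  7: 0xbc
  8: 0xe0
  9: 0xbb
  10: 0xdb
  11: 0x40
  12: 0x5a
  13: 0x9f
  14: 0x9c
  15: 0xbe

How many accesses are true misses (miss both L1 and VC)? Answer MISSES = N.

MISSES = 8

#0 0x68→b26/s2 MISS; vc=[]
#1 0xe2→b56/s0 MISS; vc=[]
#2 0x9d→b39/s7 MISS; vc=[]
#3 0xb8→b46/s6 MISS; vc=[]
#4 0xb9→b46/s6 L1-HIT; vc=[]
#5 0xb8→b46/s6 L1-HIT; vc=[]
#6 0xe2→b56/s0 L1-HIT; vc=[]
#7 0xbc→b47/s7 MISS; vc=[39]
#8 0xe0→b56/s0 L1-HIT; vc=[39]
#9 0xbb→b46/s6 L1-HIT; vc=[39]
#10 0xdb→b54/s6 MISS; vc=[39,46]
#11 0x40→b16/s0 MISS; vc=[39,46,56]
#12 0x5a→b22/s6 MISS; vc=[39,46,56,54]
#13 0x9f→b39/s7 VC-HIT; vc=[47,46,56,54]
#14 0x9c→b39/s7 L1-HIT; vc=[47,46,56,54]
#15 0xbe→b47/s7 VC-HIT; vc=[39,46,56,54]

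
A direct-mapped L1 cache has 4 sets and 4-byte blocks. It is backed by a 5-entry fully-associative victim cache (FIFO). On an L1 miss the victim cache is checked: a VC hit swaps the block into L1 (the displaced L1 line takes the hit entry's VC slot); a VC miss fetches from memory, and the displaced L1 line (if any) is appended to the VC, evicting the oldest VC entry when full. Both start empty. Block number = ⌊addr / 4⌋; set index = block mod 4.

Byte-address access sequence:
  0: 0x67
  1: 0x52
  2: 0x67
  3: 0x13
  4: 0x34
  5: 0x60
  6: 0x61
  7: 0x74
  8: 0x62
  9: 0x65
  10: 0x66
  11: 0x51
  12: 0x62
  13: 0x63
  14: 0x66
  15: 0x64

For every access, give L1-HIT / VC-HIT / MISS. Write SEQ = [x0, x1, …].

#0 0x67→b25/s1 MISS; vc=[]
#1 0x52→b20/s0 MISS; vc=[]
#2 0x67→b25/s1 L1-HIT; vc=[]
#3 0x13→b4/s0 MISS; vc=[20]
#4 0x34→b13/s1 MISS; vc=[20,25]
#5 0x60→b24/s0 MISS; vc=[20,25,4]
#6 0x61→b24/s0 L1-HIT; vc=[20,25,4]
#7 0x74→b29/s1 MISS; vc=[20,25,4,13]
#8 0x62→b24/s0 L1-HIT; vc=[20,25,4,13]
#9 0x65→b25/s1 VC-HIT; vc=[20,29,4,13]
#10 0x66→b25/s1 L1-HIT; vc=[20,29,4,13]
#11 0x51→b20/s0 VC-HIT; vc=[24,29,4,13]
#12 0x62→b24/s0 VC-HIT; vc=[20,29,4,13]
#13 0x63→b24/s0 L1-HIT; vc=[20,29,4,13]
#14 0x66→b25/s1 L1-HIT; vc=[20,29,4,13]
#15 0x64→b25/s1 L1-HIT; vc=[20,29,4,13]

SEQ = [MISS, MISS, L1-HIT, MISS, MISS, MISS, L1-HIT, MISS, L1-HIT, VC-HIT, L1-HIT, VC-HIT, VC-HIT, L1-HIT, L1-HIT, L1-HIT]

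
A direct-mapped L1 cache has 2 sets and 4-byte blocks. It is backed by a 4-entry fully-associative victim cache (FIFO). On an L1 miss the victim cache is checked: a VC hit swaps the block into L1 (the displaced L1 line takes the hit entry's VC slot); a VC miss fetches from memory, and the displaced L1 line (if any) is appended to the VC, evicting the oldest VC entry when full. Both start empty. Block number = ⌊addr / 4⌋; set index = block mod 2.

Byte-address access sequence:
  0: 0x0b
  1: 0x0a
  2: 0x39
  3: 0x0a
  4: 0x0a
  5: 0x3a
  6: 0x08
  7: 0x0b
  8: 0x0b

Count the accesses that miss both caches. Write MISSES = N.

  [0] addr=0xb blk=2 s=0: MISS | VC []
  [1] addr=0xa blk=2 s=0: L1-HIT | VC []
  [2] addr=0x39 blk=14 s=0: MISS | VC [2]
  [3] addr=0xa blk=2 s=0: VC-HIT | VC [14]
  [4] addr=0xa blk=2 s=0: L1-HIT | VC [14]
  [5] addr=0x3a blk=14 s=0: VC-HIT | VC [2]
  [6] addr=0x8 blk=2 s=0: VC-HIT | VC [14]
  [7] addr=0xb blk=2 s=0: L1-HIT | VC [14]
  [8] addr=0xb blk=2 s=0: L1-HIT | VC [14]

MISSES = 2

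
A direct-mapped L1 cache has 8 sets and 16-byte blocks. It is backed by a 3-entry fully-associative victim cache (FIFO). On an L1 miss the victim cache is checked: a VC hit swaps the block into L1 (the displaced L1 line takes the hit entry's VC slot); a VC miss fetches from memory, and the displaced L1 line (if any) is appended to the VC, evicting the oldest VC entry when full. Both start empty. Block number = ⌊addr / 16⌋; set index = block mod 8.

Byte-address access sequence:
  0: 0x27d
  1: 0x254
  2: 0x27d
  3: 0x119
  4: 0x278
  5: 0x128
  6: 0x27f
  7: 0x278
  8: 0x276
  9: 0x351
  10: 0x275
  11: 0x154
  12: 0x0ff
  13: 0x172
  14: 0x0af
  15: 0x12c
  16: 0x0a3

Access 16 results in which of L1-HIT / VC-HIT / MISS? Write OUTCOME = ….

  [0] addr=0x27d blk=39 s=7: MISS | VC []
  [1] addr=0x254 blk=37 s=5: MISS | VC []
  [2] addr=0x27d blk=39 s=7: L1-HIT | VC []
  [3] addr=0x119 blk=17 s=1: MISS | VC []
  [4] addr=0x278 blk=39 s=7: L1-HIT | VC []
  [5] addr=0x128 blk=18 s=2: MISS | VC []
  [6] addr=0x27f blk=39 s=7: L1-HIT | VC []
  [7] addr=0x278 blk=39 s=7: L1-HIT | VC []
  [8] addr=0x276 blk=39 s=7: L1-HIT | VC []
  [9] addr=0x351 blk=53 s=5: MISS | VC [37]
  [10] addr=0x275 blk=39 s=7: L1-HIT | VC [37]
  [11] addr=0x154 blk=21 s=5: MISS | VC [37, 53]
  [12] addr=0xff blk=15 s=7: MISS | VC [37, 53, 39]
  [13] addr=0x172 blk=23 s=7: MISS | VC [53, 39, 15]
  [14] addr=0xaf blk=10 s=2: MISS | VC [39, 15, 18]
  [15] addr=0x12c blk=18 s=2: VC-HIT | VC [39, 15, 10]
  [16] addr=0xa3 blk=10 s=2: VC-HIT | VC [39, 15, 18]

OUTCOME = VC-HIT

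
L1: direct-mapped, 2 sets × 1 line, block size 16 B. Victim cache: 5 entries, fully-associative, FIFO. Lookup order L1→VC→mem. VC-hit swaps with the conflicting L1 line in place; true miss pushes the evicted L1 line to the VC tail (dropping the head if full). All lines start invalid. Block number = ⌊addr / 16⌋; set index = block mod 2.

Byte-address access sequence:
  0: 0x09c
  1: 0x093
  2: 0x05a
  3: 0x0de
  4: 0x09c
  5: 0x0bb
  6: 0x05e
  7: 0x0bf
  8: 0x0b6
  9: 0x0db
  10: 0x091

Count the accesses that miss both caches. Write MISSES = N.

0: 0x9c (blk 9, set 1) → MISS  vc=[]
1: 0x93 (blk 9, set 1) → L1-HIT  vc=[]
2: 0x5a (blk 5, set 1) → MISS  vc=[9]
3: 0xde (blk 13, set 1) → MISS  vc=[9, 5]
4: 0x9c (blk 9, set 1) → VC-HIT  vc=[13, 5]
5: 0xbb (blk 11, set 1) → MISS  vc=[13, 5, 9]
6: 0x5e (blk 5, set 1) → VC-HIT  vc=[13, 11, 9]
7: 0xbf (blk 11, set 1) → VC-HIT  vc=[13, 5, 9]
8: 0xb6 (blk 11, set 1) → L1-HIT  vc=[13, 5, 9]
9: 0xdb (blk 13, set 1) → VC-HIT  vc=[11, 5, 9]
10: 0x91 (blk 9, set 1) → VC-HIT  vc=[11, 5, 13]

MISSES = 4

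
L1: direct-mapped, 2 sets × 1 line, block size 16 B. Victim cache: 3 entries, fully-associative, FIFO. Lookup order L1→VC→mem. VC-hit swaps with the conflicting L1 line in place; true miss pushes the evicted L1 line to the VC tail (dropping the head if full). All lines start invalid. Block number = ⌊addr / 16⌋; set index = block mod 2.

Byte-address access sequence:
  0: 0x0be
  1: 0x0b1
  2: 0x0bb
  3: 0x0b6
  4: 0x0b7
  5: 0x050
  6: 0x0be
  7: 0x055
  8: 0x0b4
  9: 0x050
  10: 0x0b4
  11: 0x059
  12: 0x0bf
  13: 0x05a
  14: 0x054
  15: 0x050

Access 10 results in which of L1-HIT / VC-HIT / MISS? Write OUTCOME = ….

#0 0xbe→b11/s1 MISS; vc=[]
#1 0xb1→b11/s1 L1-HIT; vc=[]
#2 0xbb→b11/s1 L1-HIT; vc=[]
#3 0xb6→b11/s1 L1-HIT; vc=[]
#4 0xb7→b11/s1 L1-HIT; vc=[]
#5 0x50→b5/s1 MISS; vc=[11]
#6 0xbe→b11/s1 VC-HIT; vc=[5]
#7 0x55→b5/s1 VC-HIT; vc=[11]
#8 0xb4→b11/s1 VC-HIT; vc=[5]
#9 0x50→b5/s1 VC-HIT; vc=[11]
#10 0xb4→b11/s1 VC-HIT; vc=[5]
#11 0x59→b5/s1 VC-HIT; vc=[11]
#12 0xbf→b11/s1 VC-HIT; vc=[5]
#13 0x5a→b5/s1 VC-HIT; vc=[11]
#14 0x54→b5/s1 L1-HIT; vc=[11]
#15 0x50→b5/s1 L1-HIT; vc=[11]

OUTCOME = VC-HIT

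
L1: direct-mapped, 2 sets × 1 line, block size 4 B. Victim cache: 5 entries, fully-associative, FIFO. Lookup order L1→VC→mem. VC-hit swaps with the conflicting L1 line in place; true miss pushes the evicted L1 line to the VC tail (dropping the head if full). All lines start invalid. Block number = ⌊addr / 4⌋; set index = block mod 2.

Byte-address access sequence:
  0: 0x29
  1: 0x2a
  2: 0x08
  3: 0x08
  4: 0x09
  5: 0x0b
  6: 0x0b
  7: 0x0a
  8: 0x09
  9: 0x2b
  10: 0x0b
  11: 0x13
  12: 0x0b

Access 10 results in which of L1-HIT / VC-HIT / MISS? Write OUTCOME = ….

  [0] addr=0x29 blk=10 s=0: MISS | VC []
  [1] addr=0x2a blk=10 s=0: L1-HIT | VC []
  [2] addr=0x8 blk=2 s=0: MISS | VC [10]
  [3] addr=0x8 blk=2 s=0: L1-HIT | VC [10]
  [4] addr=0x9 blk=2 s=0: L1-HIT | VC [10]
  [5] addr=0xb blk=2 s=0: L1-HIT | VC [10]
  [6] addr=0xb blk=2 s=0: L1-HIT | VC [10]
  [7] addr=0xa blk=2 s=0: L1-HIT | VC [10]
  [8] addr=0x9 blk=2 s=0: L1-HIT | VC [10]
  [9] addr=0x2b blk=10 s=0: VC-HIT | VC [2]
  [10] addr=0xb blk=2 s=0: VC-HIT | VC [10]
  [11] addr=0x13 blk=4 s=0: MISS | VC [10, 2]
  [12] addr=0xb blk=2 s=0: VC-HIT | VC [10, 4]

OUTCOME = VC-HIT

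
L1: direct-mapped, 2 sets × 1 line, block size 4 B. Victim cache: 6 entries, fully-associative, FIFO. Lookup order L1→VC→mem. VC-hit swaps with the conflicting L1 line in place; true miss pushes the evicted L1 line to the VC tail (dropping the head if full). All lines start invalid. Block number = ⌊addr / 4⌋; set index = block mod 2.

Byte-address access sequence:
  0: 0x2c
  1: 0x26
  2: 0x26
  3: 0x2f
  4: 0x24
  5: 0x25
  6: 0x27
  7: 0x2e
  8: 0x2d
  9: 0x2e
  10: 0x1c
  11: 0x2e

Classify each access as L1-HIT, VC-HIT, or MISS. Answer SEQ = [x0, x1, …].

SEQ = [MISS, MISS, L1-HIT, VC-HIT, VC-HIT, L1-HIT, L1-HIT, VC-HIT, L1-HIT, L1-HIT, MISS, VC-HIT]

0: 0x2c (blk 11, set 1) → MISS  vc=[]
1: 0x26 (blk 9, set 1) → MISS  vc=[11]
2: 0x26 (blk 9, set 1) → L1-HIT  vc=[11]
3: 0x2f (blk 11, set 1) → VC-HIT  vc=[9]
4: 0x24 (blk 9, set 1) → VC-HIT  vc=[11]
5: 0x25 (blk 9, set 1) → L1-HIT  vc=[11]
6: 0x27 (blk 9, set 1) → L1-HIT  vc=[11]
7: 0x2e (blk 11, set 1) → VC-HIT  vc=[9]
8: 0x2d (blk 11, set 1) → L1-HIT  vc=[9]
9: 0x2e (blk 11, set 1) → L1-HIT  vc=[9]
10: 0x1c (blk 7, set 1) → MISS  vc=[9, 11]
11: 0x2e (blk 11, set 1) → VC-HIT  vc=[9, 7]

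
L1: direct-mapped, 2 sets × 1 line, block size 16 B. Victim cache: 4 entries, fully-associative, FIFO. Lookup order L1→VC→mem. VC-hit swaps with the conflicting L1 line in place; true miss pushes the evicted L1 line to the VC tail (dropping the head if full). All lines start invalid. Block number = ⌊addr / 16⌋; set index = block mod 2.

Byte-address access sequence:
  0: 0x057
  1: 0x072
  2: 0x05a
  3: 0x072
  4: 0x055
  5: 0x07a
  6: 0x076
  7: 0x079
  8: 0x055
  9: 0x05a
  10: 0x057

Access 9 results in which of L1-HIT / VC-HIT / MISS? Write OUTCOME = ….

OUTCOME = L1-HIT

0: 0x57 (blk 5, set 1) → MISS  vc=[]
1: 0x72 (blk 7, set 1) → MISS  vc=[5]
2: 0x5a (blk 5, set 1) → VC-HIT  vc=[7]
3: 0x72 (blk 7, set 1) → VC-HIT  vc=[5]
4: 0x55 (blk 5, set 1) → VC-HIT  vc=[7]
5: 0x7a (blk 7, set 1) → VC-HIT  vc=[5]
6: 0x76 (blk 7, set 1) → L1-HIT  vc=[5]
7: 0x79 (blk 7, set 1) → L1-HIT  vc=[5]
8: 0x55 (blk 5, set 1) → VC-HIT  vc=[7]
9: 0x5a (blk 5, set 1) → L1-HIT  vc=[7]
10: 0x57 (blk 5, set 1) → L1-HIT  vc=[7]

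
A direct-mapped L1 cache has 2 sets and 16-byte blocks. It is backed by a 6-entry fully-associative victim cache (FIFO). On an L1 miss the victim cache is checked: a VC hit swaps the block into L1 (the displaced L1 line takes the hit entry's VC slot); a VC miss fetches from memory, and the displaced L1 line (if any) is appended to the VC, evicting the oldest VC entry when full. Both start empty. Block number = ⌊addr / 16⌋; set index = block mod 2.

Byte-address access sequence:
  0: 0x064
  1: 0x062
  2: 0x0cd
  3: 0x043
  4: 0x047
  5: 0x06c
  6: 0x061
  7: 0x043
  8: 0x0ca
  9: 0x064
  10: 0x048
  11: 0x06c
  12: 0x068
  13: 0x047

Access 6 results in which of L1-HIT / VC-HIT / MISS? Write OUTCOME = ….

OUTCOME = L1-HIT

0: 0x64 (blk 6, set 0) → MISS  vc=[]
1: 0x62 (blk 6, set 0) → L1-HIT  vc=[]
2: 0xcd (blk 12, set 0) → MISS  vc=[6]
3: 0x43 (blk 4, set 0) → MISS  vc=[6, 12]
4: 0x47 (blk 4, set 0) → L1-HIT  vc=[6, 12]
5: 0x6c (blk 6, set 0) → VC-HIT  vc=[4, 12]
6: 0x61 (blk 6, set 0) → L1-HIT  vc=[4, 12]
7: 0x43 (blk 4, set 0) → VC-HIT  vc=[6, 12]
8: 0xca (blk 12, set 0) → VC-HIT  vc=[6, 4]
9: 0x64 (blk 6, set 0) → VC-HIT  vc=[12, 4]
10: 0x48 (blk 4, set 0) → VC-HIT  vc=[12, 6]
11: 0x6c (blk 6, set 0) → VC-HIT  vc=[12, 4]
12: 0x68 (blk 6, set 0) → L1-HIT  vc=[12, 4]
13: 0x47 (blk 4, set 0) → VC-HIT  vc=[12, 6]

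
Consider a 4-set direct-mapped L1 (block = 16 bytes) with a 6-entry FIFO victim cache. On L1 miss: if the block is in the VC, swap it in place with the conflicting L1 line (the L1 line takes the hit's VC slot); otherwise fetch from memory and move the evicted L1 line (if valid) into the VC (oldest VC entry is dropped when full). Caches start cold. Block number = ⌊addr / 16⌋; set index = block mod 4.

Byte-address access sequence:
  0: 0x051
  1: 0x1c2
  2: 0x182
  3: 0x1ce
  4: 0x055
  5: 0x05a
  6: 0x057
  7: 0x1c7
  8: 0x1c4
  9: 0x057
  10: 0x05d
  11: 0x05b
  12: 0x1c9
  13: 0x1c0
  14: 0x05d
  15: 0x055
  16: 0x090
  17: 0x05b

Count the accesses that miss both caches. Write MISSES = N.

MISSES = 4

#0 0x51→b5/s1 MISS; vc=[]
#1 0x1c2→b28/s0 MISS; vc=[]
#2 0x182→b24/s0 MISS; vc=[28]
#3 0x1ce→b28/s0 VC-HIT; vc=[24]
#4 0x55→b5/s1 L1-HIT; vc=[24]
#5 0x5a→b5/s1 L1-HIT; vc=[24]
#6 0x57→b5/s1 L1-HIT; vc=[24]
#7 0x1c7→b28/s0 L1-HIT; vc=[24]
#8 0x1c4→b28/s0 L1-HIT; vc=[24]
#9 0x57→b5/s1 L1-HIT; vc=[24]
#10 0x5d→b5/s1 L1-HIT; vc=[24]
#11 0x5b→b5/s1 L1-HIT; vc=[24]
#12 0x1c9→b28/s0 L1-HIT; vc=[24]
#13 0x1c0→b28/s0 L1-HIT; vc=[24]
#14 0x5d→b5/s1 L1-HIT; vc=[24]
#15 0x55→b5/s1 L1-HIT; vc=[24]
#16 0x90→b9/s1 MISS; vc=[24,5]
#17 0x5b→b5/s1 VC-HIT; vc=[24,9]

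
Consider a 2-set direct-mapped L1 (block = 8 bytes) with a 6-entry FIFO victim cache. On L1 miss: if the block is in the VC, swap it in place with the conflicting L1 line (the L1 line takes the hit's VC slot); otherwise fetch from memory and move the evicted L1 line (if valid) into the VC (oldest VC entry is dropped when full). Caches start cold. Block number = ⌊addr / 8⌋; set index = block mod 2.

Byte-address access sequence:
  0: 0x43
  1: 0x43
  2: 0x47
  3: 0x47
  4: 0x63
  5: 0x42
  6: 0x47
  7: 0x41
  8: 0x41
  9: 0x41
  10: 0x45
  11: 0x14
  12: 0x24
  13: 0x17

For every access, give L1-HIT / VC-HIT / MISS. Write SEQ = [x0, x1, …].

SEQ = [MISS, L1-HIT, L1-HIT, L1-HIT, MISS, VC-HIT, L1-HIT, L1-HIT, L1-HIT, L1-HIT, L1-HIT, MISS, MISS, VC-HIT]

#0 0x43→b8/s0 MISS; vc=[]
#1 0x43→b8/s0 L1-HIT; vc=[]
#2 0x47→b8/s0 L1-HIT; vc=[]
#3 0x47→b8/s0 L1-HIT; vc=[]
#4 0x63→b12/s0 MISS; vc=[8]
#5 0x42→b8/s0 VC-HIT; vc=[12]
#6 0x47→b8/s0 L1-HIT; vc=[12]
#7 0x41→b8/s0 L1-HIT; vc=[12]
#8 0x41→b8/s0 L1-HIT; vc=[12]
#9 0x41→b8/s0 L1-HIT; vc=[12]
#10 0x45→b8/s0 L1-HIT; vc=[12]
#11 0x14→b2/s0 MISS; vc=[12,8]
#12 0x24→b4/s0 MISS; vc=[12,8,2]
#13 0x17→b2/s0 VC-HIT; vc=[12,8,4]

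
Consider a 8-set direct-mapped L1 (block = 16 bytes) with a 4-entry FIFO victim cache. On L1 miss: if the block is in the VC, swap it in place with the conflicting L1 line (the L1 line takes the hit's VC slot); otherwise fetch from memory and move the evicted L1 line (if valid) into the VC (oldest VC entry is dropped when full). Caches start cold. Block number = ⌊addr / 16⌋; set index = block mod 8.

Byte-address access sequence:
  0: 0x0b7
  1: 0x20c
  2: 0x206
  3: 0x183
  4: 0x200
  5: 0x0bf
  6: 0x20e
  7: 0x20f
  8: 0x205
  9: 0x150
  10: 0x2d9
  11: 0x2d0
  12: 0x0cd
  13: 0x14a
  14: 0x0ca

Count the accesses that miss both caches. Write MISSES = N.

#0 0xb7→b11/s3 MISS; vc=[]
#1 0x20c→b32/s0 MISS; vc=[]
#2 0x206→b32/s0 L1-HIT; vc=[]
#3 0x183→b24/s0 MISS; vc=[32]
#4 0x200→b32/s0 VC-HIT; vc=[24]
#5 0xbf→b11/s3 L1-HIT; vc=[24]
#6 0x20e→b32/s0 L1-HIT; vc=[24]
#7 0x20f→b32/s0 L1-HIT; vc=[24]
#8 0x205→b32/s0 L1-HIT; vc=[24]
#9 0x150→b21/s5 MISS; vc=[24]
#10 0x2d9→b45/s5 MISS; vc=[24,21]
#11 0x2d0→b45/s5 L1-HIT; vc=[24,21]
#12 0xcd→b12/s4 MISS; vc=[24,21]
#13 0x14a→b20/s4 MISS; vc=[24,21,12]
#14 0xca→b12/s4 VC-HIT; vc=[24,21,20]

MISSES = 7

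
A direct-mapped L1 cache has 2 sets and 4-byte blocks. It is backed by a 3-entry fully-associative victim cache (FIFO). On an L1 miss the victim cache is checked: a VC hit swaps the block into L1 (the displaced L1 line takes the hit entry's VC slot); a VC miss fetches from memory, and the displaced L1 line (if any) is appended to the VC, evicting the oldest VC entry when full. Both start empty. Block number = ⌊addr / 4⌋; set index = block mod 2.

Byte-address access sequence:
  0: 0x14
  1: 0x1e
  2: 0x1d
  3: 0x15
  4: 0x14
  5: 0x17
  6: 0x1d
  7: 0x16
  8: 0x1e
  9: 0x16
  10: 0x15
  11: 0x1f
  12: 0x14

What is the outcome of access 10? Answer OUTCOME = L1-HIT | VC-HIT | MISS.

#0 0x14→b5/s1 MISS; vc=[]
#1 0x1e→b7/s1 MISS; vc=[5]
#2 0x1d→b7/s1 L1-HIT; vc=[5]
#3 0x15→b5/s1 VC-HIT; vc=[7]
#4 0x14→b5/s1 L1-HIT; vc=[7]
#5 0x17→b5/s1 L1-HIT; vc=[7]
#6 0x1d→b7/s1 VC-HIT; vc=[5]
#7 0x16→b5/s1 VC-HIT; vc=[7]
#8 0x1e→b7/s1 VC-HIT; vc=[5]
#9 0x16→b5/s1 VC-HIT; vc=[7]
#10 0x15→b5/s1 L1-HIT; vc=[7]
#11 0x1f→b7/s1 VC-HIT; vc=[5]
#12 0x14→b5/s1 VC-HIT; vc=[7]

OUTCOME = L1-HIT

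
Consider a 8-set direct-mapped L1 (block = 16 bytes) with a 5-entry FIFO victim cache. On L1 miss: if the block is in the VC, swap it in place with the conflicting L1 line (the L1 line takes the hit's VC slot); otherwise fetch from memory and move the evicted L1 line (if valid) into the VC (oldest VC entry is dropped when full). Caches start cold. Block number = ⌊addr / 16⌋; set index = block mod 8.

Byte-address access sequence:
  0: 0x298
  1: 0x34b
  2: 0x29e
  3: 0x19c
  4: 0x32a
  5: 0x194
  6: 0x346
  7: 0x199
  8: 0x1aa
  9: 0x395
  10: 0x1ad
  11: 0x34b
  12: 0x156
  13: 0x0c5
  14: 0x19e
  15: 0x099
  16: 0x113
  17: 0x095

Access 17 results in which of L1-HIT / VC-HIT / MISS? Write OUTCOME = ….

OUTCOME = VC-HIT

0: 0x298 (blk 41, set 1) → MISS  vc=[]
1: 0x34b (blk 52, set 4) → MISS  vc=[]
2: 0x29e (blk 41, set 1) → L1-HIT  vc=[]
3: 0x19c (blk 25, set 1) → MISS  vc=[41]
4: 0x32a (blk 50, set 2) → MISS  vc=[41]
5: 0x194 (blk 25, set 1) → L1-HIT  vc=[41]
6: 0x346 (blk 52, set 4) → L1-HIT  vc=[41]
7: 0x199 (blk 25, set 1) → L1-HIT  vc=[41]
8: 0x1aa (blk 26, set 2) → MISS  vc=[41, 50]
9: 0x395 (blk 57, set 1) → MISS  vc=[41, 50, 25]
10: 0x1ad (blk 26, set 2) → L1-HIT  vc=[41, 50, 25]
11: 0x34b (blk 52, set 4) → L1-HIT  vc=[41, 50, 25]
12: 0x156 (blk 21, set 5) → MISS  vc=[41, 50, 25]
13: 0xc5 (blk 12, set 4) → MISS  vc=[41, 50, 25, 52]
14: 0x19e (blk 25, set 1) → VC-HIT  vc=[41, 50, 57, 52]
15: 0x99 (blk 9, set 1) → MISS  vc=[41, 50, 57, 52, 25]
16: 0x113 (blk 17, set 1) → MISS  vc=[50, 57, 52, 25, 9]
17: 0x95 (blk 9, set 1) → VC-HIT  vc=[50, 57, 52, 25, 17]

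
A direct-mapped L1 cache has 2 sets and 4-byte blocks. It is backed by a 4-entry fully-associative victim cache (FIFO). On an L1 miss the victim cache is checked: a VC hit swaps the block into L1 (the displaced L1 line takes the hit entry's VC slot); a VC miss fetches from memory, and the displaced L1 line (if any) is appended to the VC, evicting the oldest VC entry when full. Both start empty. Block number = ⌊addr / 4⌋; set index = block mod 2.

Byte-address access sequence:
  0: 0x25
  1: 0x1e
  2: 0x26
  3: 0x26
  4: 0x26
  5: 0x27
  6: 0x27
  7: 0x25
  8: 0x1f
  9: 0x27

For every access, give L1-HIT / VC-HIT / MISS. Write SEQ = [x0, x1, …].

SEQ = [MISS, MISS, VC-HIT, L1-HIT, L1-HIT, L1-HIT, L1-HIT, L1-HIT, VC-HIT, VC-HIT]

  [0] addr=0x25 blk=9 s=1: MISS | VC []
  [1] addr=0x1e blk=7 s=1: MISS | VC [9]
  [2] addr=0x26 blk=9 s=1: VC-HIT | VC [7]
  [3] addr=0x26 blk=9 s=1: L1-HIT | VC [7]
  [4] addr=0x26 blk=9 s=1: L1-HIT | VC [7]
  [5] addr=0x27 blk=9 s=1: L1-HIT | VC [7]
  [6] addr=0x27 blk=9 s=1: L1-HIT | VC [7]
  [7] addr=0x25 blk=9 s=1: L1-HIT | VC [7]
  [8] addr=0x1f blk=7 s=1: VC-HIT | VC [9]
  [9] addr=0x27 blk=9 s=1: VC-HIT | VC [7]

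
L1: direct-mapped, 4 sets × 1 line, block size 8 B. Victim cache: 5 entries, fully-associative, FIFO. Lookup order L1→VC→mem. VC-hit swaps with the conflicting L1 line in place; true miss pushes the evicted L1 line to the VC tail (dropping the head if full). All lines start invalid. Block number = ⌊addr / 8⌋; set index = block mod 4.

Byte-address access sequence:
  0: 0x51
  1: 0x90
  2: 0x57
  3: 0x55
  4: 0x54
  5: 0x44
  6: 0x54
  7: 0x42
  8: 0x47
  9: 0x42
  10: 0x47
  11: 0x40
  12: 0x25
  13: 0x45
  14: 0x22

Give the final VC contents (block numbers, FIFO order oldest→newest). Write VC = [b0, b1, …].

VC = [18, 8]

0: 0x51 (blk 10, set 2) → MISS  vc=[]
1: 0x90 (blk 18, set 2) → MISS  vc=[10]
2: 0x57 (blk 10, set 2) → VC-HIT  vc=[18]
3: 0x55 (blk 10, set 2) → L1-HIT  vc=[18]
4: 0x54 (blk 10, set 2) → L1-HIT  vc=[18]
5: 0x44 (blk 8, set 0) → MISS  vc=[18]
6: 0x54 (blk 10, set 2) → L1-HIT  vc=[18]
7: 0x42 (blk 8, set 0) → L1-HIT  vc=[18]
8: 0x47 (blk 8, set 0) → L1-HIT  vc=[18]
9: 0x42 (blk 8, set 0) → L1-HIT  vc=[18]
10: 0x47 (blk 8, set 0) → L1-HIT  vc=[18]
11: 0x40 (blk 8, set 0) → L1-HIT  vc=[18]
12: 0x25 (blk 4, set 0) → MISS  vc=[18, 8]
13: 0x45 (blk 8, set 0) → VC-HIT  vc=[18, 4]
14: 0x22 (blk 4, set 0) → VC-HIT  vc=[18, 8]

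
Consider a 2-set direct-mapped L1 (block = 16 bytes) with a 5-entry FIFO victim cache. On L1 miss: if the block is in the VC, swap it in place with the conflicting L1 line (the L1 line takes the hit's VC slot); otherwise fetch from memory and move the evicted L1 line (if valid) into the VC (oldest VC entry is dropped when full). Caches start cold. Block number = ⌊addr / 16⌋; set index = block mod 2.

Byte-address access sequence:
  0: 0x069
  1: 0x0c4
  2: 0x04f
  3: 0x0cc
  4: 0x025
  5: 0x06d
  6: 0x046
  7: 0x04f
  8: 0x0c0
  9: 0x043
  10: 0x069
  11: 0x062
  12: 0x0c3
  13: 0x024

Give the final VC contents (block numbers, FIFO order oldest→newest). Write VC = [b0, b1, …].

#0 0x69→b6/s0 MISS; vc=[]
#1 0xc4→b12/s0 MISS; vc=[6]
#2 0x4f→b4/s0 MISS; vc=[6,12]
#3 0xcc→b12/s0 VC-HIT; vc=[6,4]
#4 0x25→b2/s0 MISS; vc=[6,4,12]
#5 0x6d→b6/s0 VC-HIT; vc=[2,4,12]
#6 0x46→b4/s0 VC-HIT; vc=[2,6,12]
#7 0x4f→b4/s0 L1-HIT; vc=[2,6,12]
#8 0xc0→b12/s0 VC-HIT; vc=[2,6,4]
#9 0x43→b4/s0 VC-HIT; vc=[2,6,12]
#10 0x69→b6/s0 VC-HIT; vc=[2,4,12]
#11 0x62→b6/s0 L1-HIT; vc=[2,4,12]
#12 0xc3→b12/s0 VC-HIT; vc=[2,4,6]
#13 0x24→b2/s0 VC-HIT; vc=[12,4,6]

VC = [12, 4, 6]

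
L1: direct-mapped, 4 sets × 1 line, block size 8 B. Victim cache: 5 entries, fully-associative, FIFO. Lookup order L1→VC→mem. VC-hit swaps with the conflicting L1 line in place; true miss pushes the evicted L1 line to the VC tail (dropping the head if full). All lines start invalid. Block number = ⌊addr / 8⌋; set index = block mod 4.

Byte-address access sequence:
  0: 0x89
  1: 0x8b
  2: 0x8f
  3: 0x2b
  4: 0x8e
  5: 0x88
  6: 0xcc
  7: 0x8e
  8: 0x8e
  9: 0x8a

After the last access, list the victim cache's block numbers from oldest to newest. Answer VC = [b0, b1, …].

  [0] addr=0x89 blk=17 s=1: MISS | VC []
  [1] addr=0x8b blk=17 s=1: L1-HIT | VC []
  [2] addr=0x8f blk=17 s=1: L1-HIT | VC []
  [3] addr=0x2b blk=5 s=1: MISS | VC [17]
  [4] addr=0x8e blk=17 s=1: VC-HIT | VC [5]
  [5] addr=0x88 blk=17 s=1: L1-HIT | VC [5]
  [6] addr=0xcc blk=25 s=1: MISS | VC [5, 17]
  [7] addr=0x8e blk=17 s=1: VC-HIT | VC [5, 25]
  [8] addr=0x8e blk=17 s=1: L1-HIT | VC [5, 25]
  [9] addr=0x8a blk=17 s=1: L1-HIT | VC [5, 25]

VC = [5, 25]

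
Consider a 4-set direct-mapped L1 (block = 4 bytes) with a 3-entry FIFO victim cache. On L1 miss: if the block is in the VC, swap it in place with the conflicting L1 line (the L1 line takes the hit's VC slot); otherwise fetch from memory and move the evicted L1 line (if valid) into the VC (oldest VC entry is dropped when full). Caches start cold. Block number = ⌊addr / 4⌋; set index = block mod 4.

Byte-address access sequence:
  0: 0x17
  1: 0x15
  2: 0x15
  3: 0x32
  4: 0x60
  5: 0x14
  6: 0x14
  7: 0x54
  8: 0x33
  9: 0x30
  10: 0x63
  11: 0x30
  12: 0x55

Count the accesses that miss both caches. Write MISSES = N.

  [0] addr=0x17 blk=5 s=1: MISS | VC []
  [1] addr=0x15 blk=5 s=1: L1-HIT | VC []
  [2] addr=0x15 blk=5 s=1: L1-HIT | VC []
  [3] addr=0x32 blk=12 s=0: MISS | VC []
  [4] addr=0x60 blk=24 s=0: MISS | VC [12]
  [5] addr=0x14 blk=5 s=1: L1-HIT | VC [12]
  [6] addr=0x14 blk=5 s=1: L1-HIT | VC [12]
  [7] addr=0x54 blk=21 s=1: MISS | VC [12, 5]
  [8] addr=0x33 blk=12 s=0: VC-HIT | VC [24, 5]
  [9] addr=0x30 blk=12 s=0: L1-HIT | VC [24, 5]
  [10] addr=0x63 blk=24 s=0: VC-HIT | VC [12, 5]
  [11] addr=0x30 blk=12 s=0: VC-HIT | VC [24, 5]
  [12] addr=0x55 blk=21 s=1: L1-HIT | VC [24, 5]

MISSES = 4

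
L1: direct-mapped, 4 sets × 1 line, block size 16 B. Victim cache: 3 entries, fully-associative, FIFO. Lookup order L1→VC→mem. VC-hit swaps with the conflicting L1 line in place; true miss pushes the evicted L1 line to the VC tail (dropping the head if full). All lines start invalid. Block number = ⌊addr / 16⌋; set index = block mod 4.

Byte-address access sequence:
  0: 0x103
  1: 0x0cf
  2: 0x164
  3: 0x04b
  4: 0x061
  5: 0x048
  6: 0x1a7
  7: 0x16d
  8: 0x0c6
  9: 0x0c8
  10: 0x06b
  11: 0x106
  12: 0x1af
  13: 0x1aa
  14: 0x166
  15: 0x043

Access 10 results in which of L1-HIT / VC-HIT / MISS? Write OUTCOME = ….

#0 0x103→b16/s0 MISS; vc=[]
#1 0xcf→b12/s0 MISS; vc=[16]
#2 0x164→b22/s2 MISS; vc=[16]
#3 0x4b→b4/s0 MISS; vc=[16,12]
#4 0x61→b6/s2 MISS; vc=[16,12,22]
#5 0x48→b4/s0 L1-HIT; vc=[16,12,22]
#6 0x1a7→b26/s2 MISS; vc=[12,22,6]
#7 0x16d→b22/s2 VC-HIT; vc=[12,26,6]
#8 0xc6→b12/s0 VC-HIT; vc=[4,26,6]
#9 0xc8→b12/s0 L1-HIT; vc=[4,26,6]
#10 0x6b→b6/s2 VC-HIT; vc=[4,26,22]
#11 0x106→b16/s0 MISS; vc=[26,22,12]
#12 0x1af→b26/s2 VC-HIT; vc=[6,22,12]
#13 0x1aa→b26/s2 L1-HIT; vc=[6,22,12]
#14 0x166→b22/s2 VC-HIT; vc=[6,26,12]
#15 0x43→b4/s0 MISS; vc=[26,12,16]

OUTCOME = VC-HIT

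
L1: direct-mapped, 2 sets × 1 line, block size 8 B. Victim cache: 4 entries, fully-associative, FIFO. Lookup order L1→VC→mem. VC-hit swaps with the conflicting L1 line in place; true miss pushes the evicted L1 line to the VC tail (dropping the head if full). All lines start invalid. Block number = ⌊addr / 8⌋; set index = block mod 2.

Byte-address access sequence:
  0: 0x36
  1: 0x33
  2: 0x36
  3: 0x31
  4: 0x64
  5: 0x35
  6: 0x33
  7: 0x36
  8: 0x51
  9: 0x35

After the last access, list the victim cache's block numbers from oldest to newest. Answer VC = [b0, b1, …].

VC = [12, 10]

  [0] addr=0x36 blk=6 s=0: MISS | VC []
  [1] addr=0x33 blk=6 s=0: L1-HIT | VC []
  [2] addr=0x36 blk=6 s=0: L1-HIT | VC []
  [3] addr=0x31 blk=6 s=0: L1-HIT | VC []
  [4] addr=0x64 blk=12 s=0: MISS | VC [6]
  [5] addr=0x35 blk=6 s=0: VC-HIT | VC [12]
  [6] addr=0x33 blk=6 s=0: L1-HIT | VC [12]
  [7] addr=0x36 blk=6 s=0: L1-HIT | VC [12]
  [8] addr=0x51 blk=10 s=0: MISS | VC [12, 6]
  [9] addr=0x35 blk=6 s=0: VC-HIT | VC [12, 10]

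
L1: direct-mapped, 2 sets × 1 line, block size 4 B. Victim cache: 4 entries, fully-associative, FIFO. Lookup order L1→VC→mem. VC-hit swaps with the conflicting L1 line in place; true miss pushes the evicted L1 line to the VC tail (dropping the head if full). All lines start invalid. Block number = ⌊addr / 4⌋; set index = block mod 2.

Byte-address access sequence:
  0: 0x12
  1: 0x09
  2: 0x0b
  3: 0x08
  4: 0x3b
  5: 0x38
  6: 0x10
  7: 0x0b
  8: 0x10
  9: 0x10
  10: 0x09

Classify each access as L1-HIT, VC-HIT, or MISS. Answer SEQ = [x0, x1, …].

#0 0x12→b4/s0 MISS; vc=[]
#1 0x9→b2/s0 MISS; vc=[4]
#2 0xb→b2/s0 L1-HIT; vc=[4]
#3 0x8→b2/s0 L1-HIT; vc=[4]
#4 0x3b→b14/s0 MISS; vc=[4,2]
#5 0x38→b14/s0 L1-HIT; vc=[4,2]
#6 0x10→b4/s0 VC-HIT; vc=[14,2]
#7 0xb→b2/s0 VC-HIT; vc=[14,4]
#8 0x10→b4/s0 VC-HIT; vc=[14,2]
#9 0x10→b4/s0 L1-HIT; vc=[14,2]
#10 0x9→b2/s0 VC-HIT; vc=[14,4]

SEQ = [MISS, MISS, L1-HIT, L1-HIT, MISS, L1-HIT, VC-HIT, VC-HIT, VC-HIT, L1-HIT, VC-HIT]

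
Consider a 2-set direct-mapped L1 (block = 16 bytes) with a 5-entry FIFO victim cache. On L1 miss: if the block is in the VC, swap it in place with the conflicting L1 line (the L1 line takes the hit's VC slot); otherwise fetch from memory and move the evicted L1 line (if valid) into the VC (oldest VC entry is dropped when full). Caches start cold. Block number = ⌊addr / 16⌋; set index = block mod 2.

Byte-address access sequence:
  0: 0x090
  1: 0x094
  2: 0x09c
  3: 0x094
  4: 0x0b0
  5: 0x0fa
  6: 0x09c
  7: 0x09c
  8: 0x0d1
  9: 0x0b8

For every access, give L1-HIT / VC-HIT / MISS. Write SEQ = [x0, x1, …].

  [0] addr=0x90 blk=9 s=1: MISS | VC []
  [1] addr=0x94 blk=9 s=1: L1-HIT | VC []
  [2] addr=0x9c blk=9 s=1: L1-HIT | VC []
  [3] addr=0x94 blk=9 s=1: L1-HIT | VC []
  [4] addr=0xb0 blk=11 s=1: MISS | VC [9]
  [5] addr=0xfa blk=15 s=1: MISS | VC [9, 11]
  [6] addr=0x9c blk=9 s=1: VC-HIT | VC [15, 11]
  [7] addr=0x9c blk=9 s=1: L1-HIT | VC [15, 11]
  [8] addr=0xd1 blk=13 s=1: MISS | VC [15, 11, 9]
  [9] addr=0xb8 blk=11 s=1: VC-HIT | VC [15, 13, 9]

SEQ = [MISS, L1-HIT, L1-HIT, L1-HIT, MISS, MISS, VC-HIT, L1-HIT, MISS, VC-HIT]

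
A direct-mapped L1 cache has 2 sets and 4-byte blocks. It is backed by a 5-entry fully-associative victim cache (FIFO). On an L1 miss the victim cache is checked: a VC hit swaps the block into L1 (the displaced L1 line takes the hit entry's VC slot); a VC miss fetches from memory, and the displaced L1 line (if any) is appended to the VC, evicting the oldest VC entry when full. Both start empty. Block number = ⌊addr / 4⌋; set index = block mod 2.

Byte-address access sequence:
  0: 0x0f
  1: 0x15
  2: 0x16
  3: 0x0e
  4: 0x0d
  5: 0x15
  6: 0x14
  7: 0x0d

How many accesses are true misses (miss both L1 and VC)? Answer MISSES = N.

0: 0xf (blk 3, set 1) → MISS  vc=[]
1: 0x15 (blk 5, set 1) → MISS  vc=[3]
2: 0x16 (blk 5, set 1) → L1-HIT  vc=[3]
3: 0xe (blk 3, set 1) → VC-HIT  vc=[5]
4: 0xd (blk 3, set 1) → L1-HIT  vc=[5]
5: 0x15 (blk 5, set 1) → VC-HIT  vc=[3]
6: 0x14 (blk 5, set 1) → L1-HIT  vc=[3]
7: 0xd (blk 3, set 1) → VC-HIT  vc=[5]

MISSES = 2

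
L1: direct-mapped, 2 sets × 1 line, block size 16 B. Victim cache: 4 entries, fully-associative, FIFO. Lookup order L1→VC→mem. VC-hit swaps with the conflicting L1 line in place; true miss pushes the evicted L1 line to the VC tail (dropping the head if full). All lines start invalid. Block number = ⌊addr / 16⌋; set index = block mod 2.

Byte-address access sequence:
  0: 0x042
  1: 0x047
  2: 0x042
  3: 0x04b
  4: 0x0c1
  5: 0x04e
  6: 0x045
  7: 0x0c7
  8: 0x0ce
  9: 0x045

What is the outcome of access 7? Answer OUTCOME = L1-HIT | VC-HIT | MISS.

OUTCOME = VC-HIT

  [0] addr=0x42 blk=4 s=0: MISS | VC []
  [1] addr=0x47 blk=4 s=0: L1-HIT | VC []
  [2] addr=0x42 blk=4 s=0: L1-HIT | VC []
  [3] addr=0x4b blk=4 s=0: L1-HIT | VC []
  [4] addr=0xc1 blk=12 s=0: MISS | VC [4]
  [5] addr=0x4e blk=4 s=0: VC-HIT | VC [12]
  [6] addr=0x45 blk=4 s=0: L1-HIT | VC [12]
  [7] addr=0xc7 blk=12 s=0: VC-HIT | VC [4]
  [8] addr=0xce blk=12 s=0: L1-HIT | VC [4]
  [9] addr=0x45 blk=4 s=0: VC-HIT | VC [12]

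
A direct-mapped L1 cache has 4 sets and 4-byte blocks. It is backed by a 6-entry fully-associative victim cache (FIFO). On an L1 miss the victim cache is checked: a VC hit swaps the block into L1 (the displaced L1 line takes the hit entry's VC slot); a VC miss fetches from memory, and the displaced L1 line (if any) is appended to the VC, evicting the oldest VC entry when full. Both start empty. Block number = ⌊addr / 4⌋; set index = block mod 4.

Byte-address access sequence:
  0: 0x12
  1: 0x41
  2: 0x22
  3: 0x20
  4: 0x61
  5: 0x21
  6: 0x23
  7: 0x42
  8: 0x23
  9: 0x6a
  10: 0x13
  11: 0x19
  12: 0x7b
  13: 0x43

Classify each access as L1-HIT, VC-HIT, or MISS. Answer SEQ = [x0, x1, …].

#0 0x12→b4/s0 MISS; vc=[]
#1 0x41→b16/s0 MISS; vc=[4]
#2 0x22→b8/s0 MISS; vc=[4,16]
#3 0x20→b8/s0 L1-HIT; vc=[4,16]
#4 0x61→b24/s0 MISS; vc=[4,16,8]
#5 0x21→b8/s0 VC-HIT; vc=[4,16,24]
#6 0x23→b8/s0 L1-HIT; vc=[4,16,24]
#7 0x42→b16/s0 VC-HIT; vc=[4,8,24]
#8 0x23→b8/s0 VC-HIT; vc=[4,16,24]
#9 0x6a→b26/s2 MISS; vc=[4,16,24]
#10 0x13→b4/s0 VC-HIT; vc=[8,16,24]
#11 0x19→b6/s2 MISS; vc=[8,16,24,26]
#12 0x7b→b30/s2 MISS; vc=[8,16,24,26,6]
#13 0x43→b16/s0 VC-HIT; vc=[8,4,24,26,6]

SEQ = [MISS, MISS, MISS, L1-HIT, MISS, VC-HIT, L1-HIT, VC-HIT, VC-HIT, MISS, VC-HIT, MISS, MISS, VC-HIT]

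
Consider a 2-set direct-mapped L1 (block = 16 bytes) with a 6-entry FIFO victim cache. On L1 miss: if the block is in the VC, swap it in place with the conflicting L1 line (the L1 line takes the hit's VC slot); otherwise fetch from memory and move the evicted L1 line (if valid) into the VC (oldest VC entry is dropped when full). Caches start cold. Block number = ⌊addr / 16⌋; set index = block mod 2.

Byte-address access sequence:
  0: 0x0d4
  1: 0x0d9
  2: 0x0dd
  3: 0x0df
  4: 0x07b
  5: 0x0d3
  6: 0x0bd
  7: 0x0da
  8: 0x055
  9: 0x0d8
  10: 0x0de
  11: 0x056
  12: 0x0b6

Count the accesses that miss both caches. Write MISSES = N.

  [0] addr=0xd4 blk=13 s=1: MISS | VC []
  [1] addr=0xd9 blk=13 s=1: L1-HIT | VC []
  [2] addr=0xdd blk=13 s=1: L1-HIT | VC []
  [3] addr=0xdf blk=13 s=1: L1-HIT | VC []
  [4] addr=0x7b blk=7 s=1: MISS | VC [13]
  [5] addr=0xd3 blk=13 s=1: VC-HIT | VC [7]
  [6] addr=0xbd blk=11 s=1: MISS | VC [7, 13]
  [7] addr=0xda blk=13 s=1: VC-HIT | VC [7, 11]
  [8] addr=0x55 blk=5 s=1: MISS | VC [7, 11, 13]
  [9] addr=0xd8 blk=13 s=1: VC-HIT | VC [7, 11, 5]
  [10] addr=0xde blk=13 s=1: L1-HIT | VC [7, 11, 5]
  [11] addr=0x56 blk=5 s=1: VC-HIT | VC [7, 11, 13]
  [12] addr=0xb6 blk=11 s=1: VC-HIT | VC [7, 5, 13]

MISSES = 4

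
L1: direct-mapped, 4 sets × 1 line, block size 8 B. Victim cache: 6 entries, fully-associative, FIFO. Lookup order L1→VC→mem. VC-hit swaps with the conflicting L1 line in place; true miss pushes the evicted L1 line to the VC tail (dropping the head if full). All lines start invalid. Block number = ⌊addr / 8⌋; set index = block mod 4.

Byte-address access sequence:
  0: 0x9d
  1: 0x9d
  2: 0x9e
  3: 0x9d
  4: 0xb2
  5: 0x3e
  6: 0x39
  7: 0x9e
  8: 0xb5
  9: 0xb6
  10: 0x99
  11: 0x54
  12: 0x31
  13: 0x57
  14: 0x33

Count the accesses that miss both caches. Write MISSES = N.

#0 0x9d→b19/s3 MISS; vc=[]
#1 0x9d→b19/s3 L1-HIT; vc=[]
#2 0x9e→b19/s3 L1-HIT; vc=[]
#3 0x9d→b19/s3 L1-HIT; vc=[]
#4 0xb2→b22/s2 MISS; vc=[]
#5 0x3e→b7/s3 MISS; vc=[19]
#6 0x39→b7/s3 L1-HIT; vc=[19]
#7 0x9e→b19/s3 VC-HIT; vc=[7]
#8 0xb5→b22/s2 L1-HIT; vc=[7]
#9 0xb6→b22/s2 L1-HIT; vc=[7]
#10 0x99→b19/s3 L1-HIT; vc=[7]
#11 0x54→b10/s2 MISS; vc=[7,22]
#12 0x31→b6/s2 MISS; vc=[7,22,10]
#13 0x57→b10/s2 VC-HIT; vc=[7,22,6]
#14 0x33→b6/s2 VC-HIT; vc=[7,22,10]

MISSES = 5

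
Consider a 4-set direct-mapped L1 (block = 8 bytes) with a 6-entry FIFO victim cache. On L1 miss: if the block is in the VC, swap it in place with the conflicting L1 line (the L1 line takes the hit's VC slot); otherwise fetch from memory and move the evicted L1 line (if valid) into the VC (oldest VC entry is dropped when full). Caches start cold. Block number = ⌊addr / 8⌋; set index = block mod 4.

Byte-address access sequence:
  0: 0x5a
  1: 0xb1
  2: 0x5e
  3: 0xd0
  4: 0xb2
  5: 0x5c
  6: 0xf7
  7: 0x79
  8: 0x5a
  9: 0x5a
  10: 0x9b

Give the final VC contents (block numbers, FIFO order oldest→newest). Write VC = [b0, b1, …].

#0 0x5a→b11/s3 MISS; vc=[]
#1 0xb1→b22/s2 MISS; vc=[]
#2 0x5e→b11/s3 L1-HIT; vc=[]
#3 0xd0→b26/s2 MISS; vc=[22]
#4 0xb2→b22/s2 VC-HIT; vc=[26]
#5 0x5c→b11/s3 L1-HIT; vc=[26]
#6 0xf7→b30/s2 MISS; vc=[26,22]
#7 0x79→b15/s3 MISS; vc=[26,22,11]
#8 0x5a→b11/s3 VC-HIT; vc=[26,22,15]
#9 0x5a→b11/s3 L1-HIT; vc=[26,22,15]
#10 0x9b→b19/s3 MISS; vc=[26,22,15,11]

VC = [26, 22, 15, 11]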